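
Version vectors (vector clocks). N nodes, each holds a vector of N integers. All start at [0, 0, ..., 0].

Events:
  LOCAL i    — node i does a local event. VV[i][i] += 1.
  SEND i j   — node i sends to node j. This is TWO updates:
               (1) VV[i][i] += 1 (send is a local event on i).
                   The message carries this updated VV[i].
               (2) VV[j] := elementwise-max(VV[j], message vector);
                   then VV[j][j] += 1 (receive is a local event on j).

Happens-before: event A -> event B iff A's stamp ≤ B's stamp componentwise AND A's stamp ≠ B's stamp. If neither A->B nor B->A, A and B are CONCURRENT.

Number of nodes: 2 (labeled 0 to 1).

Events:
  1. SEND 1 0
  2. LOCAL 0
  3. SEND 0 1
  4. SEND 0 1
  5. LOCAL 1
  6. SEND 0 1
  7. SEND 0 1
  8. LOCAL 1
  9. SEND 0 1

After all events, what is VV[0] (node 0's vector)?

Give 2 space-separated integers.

Answer: 7 1

Derivation:
Initial: VV[0]=[0, 0]
Initial: VV[1]=[0, 0]
Event 1: SEND 1->0: VV[1][1]++ -> VV[1]=[0, 1], msg_vec=[0, 1]; VV[0]=max(VV[0],msg_vec) then VV[0][0]++ -> VV[0]=[1, 1]
Event 2: LOCAL 0: VV[0][0]++ -> VV[0]=[2, 1]
Event 3: SEND 0->1: VV[0][0]++ -> VV[0]=[3, 1], msg_vec=[3, 1]; VV[1]=max(VV[1],msg_vec) then VV[1][1]++ -> VV[1]=[3, 2]
Event 4: SEND 0->1: VV[0][0]++ -> VV[0]=[4, 1], msg_vec=[4, 1]; VV[1]=max(VV[1],msg_vec) then VV[1][1]++ -> VV[1]=[4, 3]
Event 5: LOCAL 1: VV[1][1]++ -> VV[1]=[4, 4]
Event 6: SEND 0->1: VV[0][0]++ -> VV[0]=[5, 1], msg_vec=[5, 1]; VV[1]=max(VV[1],msg_vec) then VV[1][1]++ -> VV[1]=[5, 5]
Event 7: SEND 0->1: VV[0][0]++ -> VV[0]=[6, 1], msg_vec=[6, 1]; VV[1]=max(VV[1],msg_vec) then VV[1][1]++ -> VV[1]=[6, 6]
Event 8: LOCAL 1: VV[1][1]++ -> VV[1]=[6, 7]
Event 9: SEND 0->1: VV[0][0]++ -> VV[0]=[7, 1], msg_vec=[7, 1]; VV[1]=max(VV[1],msg_vec) then VV[1][1]++ -> VV[1]=[7, 8]
Final vectors: VV[0]=[7, 1]; VV[1]=[7, 8]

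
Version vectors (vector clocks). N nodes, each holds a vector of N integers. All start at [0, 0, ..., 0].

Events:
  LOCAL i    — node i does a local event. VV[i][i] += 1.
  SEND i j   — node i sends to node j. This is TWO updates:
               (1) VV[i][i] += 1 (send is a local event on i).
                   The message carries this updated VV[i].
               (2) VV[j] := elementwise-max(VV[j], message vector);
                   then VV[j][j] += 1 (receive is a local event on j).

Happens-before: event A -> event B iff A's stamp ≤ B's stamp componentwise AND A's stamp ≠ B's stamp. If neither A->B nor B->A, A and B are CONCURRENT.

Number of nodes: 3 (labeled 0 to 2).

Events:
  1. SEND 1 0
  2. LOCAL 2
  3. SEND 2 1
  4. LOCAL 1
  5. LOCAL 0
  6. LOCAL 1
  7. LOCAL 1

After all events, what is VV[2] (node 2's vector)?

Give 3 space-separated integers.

Answer: 0 0 2

Derivation:
Initial: VV[0]=[0, 0, 0]
Initial: VV[1]=[0, 0, 0]
Initial: VV[2]=[0, 0, 0]
Event 1: SEND 1->0: VV[1][1]++ -> VV[1]=[0, 1, 0], msg_vec=[0, 1, 0]; VV[0]=max(VV[0],msg_vec) then VV[0][0]++ -> VV[0]=[1, 1, 0]
Event 2: LOCAL 2: VV[2][2]++ -> VV[2]=[0, 0, 1]
Event 3: SEND 2->1: VV[2][2]++ -> VV[2]=[0, 0, 2], msg_vec=[0, 0, 2]; VV[1]=max(VV[1],msg_vec) then VV[1][1]++ -> VV[1]=[0, 2, 2]
Event 4: LOCAL 1: VV[1][1]++ -> VV[1]=[0, 3, 2]
Event 5: LOCAL 0: VV[0][0]++ -> VV[0]=[2, 1, 0]
Event 6: LOCAL 1: VV[1][1]++ -> VV[1]=[0, 4, 2]
Event 7: LOCAL 1: VV[1][1]++ -> VV[1]=[0, 5, 2]
Final vectors: VV[0]=[2, 1, 0]; VV[1]=[0, 5, 2]; VV[2]=[0, 0, 2]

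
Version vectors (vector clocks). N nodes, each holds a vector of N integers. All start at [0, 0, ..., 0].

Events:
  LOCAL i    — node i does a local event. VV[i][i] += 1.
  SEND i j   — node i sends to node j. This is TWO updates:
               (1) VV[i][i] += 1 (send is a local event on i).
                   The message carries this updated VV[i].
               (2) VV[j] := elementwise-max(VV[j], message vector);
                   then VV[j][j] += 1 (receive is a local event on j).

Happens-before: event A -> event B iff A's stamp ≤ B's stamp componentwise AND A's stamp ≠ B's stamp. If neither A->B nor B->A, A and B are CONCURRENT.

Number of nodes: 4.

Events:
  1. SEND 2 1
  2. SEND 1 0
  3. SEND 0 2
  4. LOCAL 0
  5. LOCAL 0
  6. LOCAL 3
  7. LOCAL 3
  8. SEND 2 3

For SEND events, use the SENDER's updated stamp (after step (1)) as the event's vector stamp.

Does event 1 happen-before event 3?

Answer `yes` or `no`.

Answer: yes

Derivation:
Initial: VV[0]=[0, 0, 0, 0]
Initial: VV[1]=[0, 0, 0, 0]
Initial: VV[2]=[0, 0, 0, 0]
Initial: VV[3]=[0, 0, 0, 0]
Event 1: SEND 2->1: VV[2][2]++ -> VV[2]=[0, 0, 1, 0], msg_vec=[0, 0, 1, 0]; VV[1]=max(VV[1],msg_vec) then VV[1][1]++ -> VV[1]=[0, 1, 1, 0]
Event 2: SEND 1->0: VV[1][1]++ -> VV[1]=[0, 2, 1, 0], msg_vec=[0, 2, 1, 0]; VV[0]=max(VV[0],msg_vec) then VV[0][0]++ -> VV[0]=[1, 2, 1, 0]
Event 3: SEND 0->2: VV[0][0]++ -> VV[0]=[2, 2, 1, 0], msg_vec=[2, 2, 1, 0]; VV[2]=max(VV[2],msg_vec) then VV[2][2]++ -> VV[2]=[2, 2, 2, 0]
Event 4: LOCAL 0: VV[0][0]++ -> VV[0]=[3, 2, 1, 0]
Event 5: LOCAL 0: VV[0][0]++ -> VV[0]=[4, 2, 1, 0]
Event 6: LOCAL 3: VV[3][3]++ -> VV[3]=[0, 0, 0, 1]
Event 7: LOCAL 3: VV[3][3]++ -> VV[3]=[0, 0, 0, 2]
Event 8: SEND 2->3: VV[2][2]++ -> VV[2]=[2, 2, 3, 0], msg_vec=[2, 2, 3, 0]; VV[3]=max(VV[3],msg_vec) then VV[3][3]++ -> VV[3]=[2, 2, 3, 3]
Event 1 stamp: [0, 0, 1, 0]
Event 3 stamp: [2, 2, 1, 0]
[0, 0, 1, 0] <= [2, 2, 1, 0]? True. Equal? False. Happens-before: True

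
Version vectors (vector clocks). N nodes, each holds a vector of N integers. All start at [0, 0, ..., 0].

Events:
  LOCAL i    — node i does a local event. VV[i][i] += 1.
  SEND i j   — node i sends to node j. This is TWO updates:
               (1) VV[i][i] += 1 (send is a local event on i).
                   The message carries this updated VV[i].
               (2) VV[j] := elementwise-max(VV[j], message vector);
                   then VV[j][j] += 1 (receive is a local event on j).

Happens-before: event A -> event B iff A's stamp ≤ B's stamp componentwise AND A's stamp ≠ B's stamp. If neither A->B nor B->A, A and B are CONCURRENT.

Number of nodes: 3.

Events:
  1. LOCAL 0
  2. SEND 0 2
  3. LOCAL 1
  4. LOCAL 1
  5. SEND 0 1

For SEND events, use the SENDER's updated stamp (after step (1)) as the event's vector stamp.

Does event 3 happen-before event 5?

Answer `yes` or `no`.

Answer: no

Derivation:
Initial: VV[0]=[0, 0, 0]
Initial: VV[1]=[0, 0, 0]
Initial: VV[2]=[0, 0, 0]
Event 1: LOCAL 0: VV[0][0]++ -> VV[0]=[1, 0, 0]
Event 2: SEND 0->2: VV[0][0]++ -> VV[0]=[2, 0, 0], msg_vec=[2, 0, 0]; VV[2]=max(VV[2],msg_vec) then VV[2][2]++ -> VV[2]=[2, 0, 1]
Event 3: LOCAL 1: VV[1][1]++ -> VV[1]=[0, 1, 0]
Event 4: LOCAL 1: VV[1][1]++ -> VV[1]=[0, 2, 0]
Event 5: SEND 0->1: VV[0][0]++ -> VV[0]=[3, 0, 0], msg_vec=[3, 0, 0]; VV[1]=max(VV[1],msg_vec) then VV[1][1]++ -> VV[1]=[3, 3, 0]
Event 3 stamp: [0, 1, 0]
Event 5 stamp: [3, 0, 0]
[0, 1, 0] <= [3, 0, 0]? False. Equal? False. Happens-before: False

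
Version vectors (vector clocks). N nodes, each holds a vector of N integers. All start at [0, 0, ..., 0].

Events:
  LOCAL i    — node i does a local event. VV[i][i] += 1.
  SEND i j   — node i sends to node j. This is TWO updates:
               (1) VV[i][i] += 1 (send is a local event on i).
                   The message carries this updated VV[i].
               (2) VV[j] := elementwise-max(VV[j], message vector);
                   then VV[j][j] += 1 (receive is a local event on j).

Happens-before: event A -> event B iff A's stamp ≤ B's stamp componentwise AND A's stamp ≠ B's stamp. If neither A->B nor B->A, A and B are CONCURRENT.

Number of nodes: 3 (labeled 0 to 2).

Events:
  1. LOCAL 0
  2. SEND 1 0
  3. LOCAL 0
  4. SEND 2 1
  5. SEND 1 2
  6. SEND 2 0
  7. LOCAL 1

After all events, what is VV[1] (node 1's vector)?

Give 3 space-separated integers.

Answer: 0 4 1

Derivation:
Initial: VV[0]=[0, 0, 0]
Initial: VV[1]=[0, 0, 0]
Initial: VV[2]=[0, 0, 0]
Event 1: LOCAL 0: VV[0][0]++ -> VV[0]=[1, 0, 0]
Event 2: SEND 1->0: VV[1][1]++ -> VV[1]=[0, 1, 0], msg_vec=[0, 1, 0]; VV[0]=max(VV[0],msg_vec) then VV[0][0]++ -> VV[0]=[2, 1, 0]
Event 3: LOCAL 0: VV[0][0]++ -> VV[0]=[3, 1, 0]
Event 4: SEND 2->1: VV[2][2]++ -> VV[2]=[0, 0, 1], msg_vec=[0, 0, 1]; VV[1]=max(VV[1],msg_vec) then VV[1][1]++ -> VV[1]=[0, 2, 1]
Event 5: SEND 1->2: VV[1][1]++ -> VV[1]=[0, 3, 1], msg_vec=[0, 3, 1]; VV[2]=max(VV[2],msg_vec) then VV[2][2]++ -> VV[2]=[0, 3, 2]
Event 6: SEND 2->0: VV[2][2]++ -> VV[2]=[0, 3, 3], msg_vec=[0, 3, 3]; VV[0]=max(VV[0],msg_vec) then VV[0][0]++ -> VV[0]=[4, 3, 3]
Event 7: LOCAL 1: VV[1][1]++ -> VV[1]=[0, 4, 1]
Final vectors: VV[0]=[4, 3, 3]; VV[1]=[0, 4, 1]; VV[2]=[0, 3, 3]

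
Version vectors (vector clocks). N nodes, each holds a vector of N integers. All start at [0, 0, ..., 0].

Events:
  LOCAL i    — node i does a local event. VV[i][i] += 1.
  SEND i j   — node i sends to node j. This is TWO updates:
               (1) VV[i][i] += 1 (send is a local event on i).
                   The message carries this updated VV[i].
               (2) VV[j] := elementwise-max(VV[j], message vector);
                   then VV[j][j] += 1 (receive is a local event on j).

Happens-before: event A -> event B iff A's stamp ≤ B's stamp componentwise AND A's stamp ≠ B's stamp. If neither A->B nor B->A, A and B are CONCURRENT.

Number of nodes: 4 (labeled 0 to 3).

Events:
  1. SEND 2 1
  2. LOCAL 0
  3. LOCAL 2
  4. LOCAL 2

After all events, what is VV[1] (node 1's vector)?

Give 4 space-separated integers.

Initial: VV[0]=[0, 0, 0, 0]
Initial: VV[1]=[0, 0, 0, 0]
Initial: VV[2]=[0, 0, 0, 0]
Initial: VV[3]=[0, 0, 0, 0]
Event 1: SEND 2->1: VV[2][2]++ -> VV[2]=[0, 0, 1, 0], msg_vec=[0, 0, 1, 0]; VV[1]=max(VV[1],msg_vec) then VV[1][1]++ -> VV[1]=[0, 1, 1, 0]
Event 2: LOCAL 0: VV[0][0]++ -> VV[0]=[1, 0, 0, 0]
Event 3: LOCAL 2: VV[2][2]++ -> VV[2]=[0, 0, 2, 0]
Event 4: LOCAL 2: VV[2][2]++ -> VV[2]=[0, 0, 3, 0]
Final vectors: VV[0]=[1, 0, 0, 0]; VV[1]=[0, 1, 1, 0]; VV[2]=[0, 0, 3, 0]; VV[3]=[0, 0, 0, 0]

Answer: 0 1 1 0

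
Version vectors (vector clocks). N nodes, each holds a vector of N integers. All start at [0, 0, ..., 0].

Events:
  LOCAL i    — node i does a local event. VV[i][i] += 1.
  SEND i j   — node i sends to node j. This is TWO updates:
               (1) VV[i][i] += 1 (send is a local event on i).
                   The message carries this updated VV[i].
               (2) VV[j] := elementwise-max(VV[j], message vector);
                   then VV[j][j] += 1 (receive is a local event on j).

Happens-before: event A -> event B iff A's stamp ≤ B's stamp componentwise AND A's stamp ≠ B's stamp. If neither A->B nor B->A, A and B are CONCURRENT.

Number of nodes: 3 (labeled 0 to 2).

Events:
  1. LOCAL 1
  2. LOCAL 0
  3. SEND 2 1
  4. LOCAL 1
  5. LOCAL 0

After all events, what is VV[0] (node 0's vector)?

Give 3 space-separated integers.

Initial: VV[0]=[0, 0, 0]
Initial: VV[1]=[0, 0, 0]
Initial: VV[2]=[0, 0, 0]
Event 1: LOCAL 1: VV[1][1]++ -> VV[1]=[0, 1, 0]
Event 2: LOCAL 0: VV[0][0]++ -> VV[0]=[1, 0, 0]
Event 3: SEND 2->1: VV[2][2]++ -> VV[2]=[0, 0, 1], msg_vec=[0, 0, 1]; VV[1]=max(VV[1],msg_vec) then VV[1][1]++ -> VV[1]=[0, 2, 1]
Event 4: LOCAL 1: VV[1][1]++ -> VV[1]=[0, 3, 1]
Event 5: LOCAL 0: VV[0][0]++ -> VV[0]=[2, 0, 0]
Final vectors: VV[0]=[2, 0, 0]; VV[1]=[0, 3, 1]; VV[2]=[0, 0, 1]

Answer: 2 0 0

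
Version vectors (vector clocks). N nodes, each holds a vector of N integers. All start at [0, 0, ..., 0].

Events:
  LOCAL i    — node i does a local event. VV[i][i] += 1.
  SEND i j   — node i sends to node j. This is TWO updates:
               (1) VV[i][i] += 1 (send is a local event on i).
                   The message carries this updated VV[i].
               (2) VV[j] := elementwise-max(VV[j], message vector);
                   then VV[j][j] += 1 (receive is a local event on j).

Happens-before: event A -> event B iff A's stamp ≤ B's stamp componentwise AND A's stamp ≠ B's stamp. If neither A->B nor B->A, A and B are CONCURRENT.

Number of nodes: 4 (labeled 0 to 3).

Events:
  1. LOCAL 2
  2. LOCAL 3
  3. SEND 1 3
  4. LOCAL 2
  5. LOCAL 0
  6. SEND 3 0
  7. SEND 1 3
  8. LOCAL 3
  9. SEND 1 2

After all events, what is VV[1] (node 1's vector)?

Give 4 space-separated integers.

Answer: 0 3 0 0

Derivation:
Initial: VV[0]=[0, 0, 0, 0]
Initial: VV[1]=[0, 0, 0, 0]
Initial: VV[2]=[0, 0, 0, 0]
Initial: VV[3]=[0, 0, 0, 0]
Event 1: LOCAL 2: VV[2][2]++ -> VV[2]=[0, 0, 1, 0]
Event 2: LOCAL 3: VV[3][3]++ -> VV[3]=[0, 0, 0, 1]
Event 3: SEND 1->3: VV[1][1]++ -> VV[1]=[0, 1, 0, 0], msg_vec=[0, 1, 0, 0]; VV[3]=max(VV[3],msg_vec) then VV[3][3]++ -> VV[3]=[0, 1, 0, 2]
Event 4: LOCAL 2: VV[2][2]++ -> VV[2]=[0, 0, 2, 0]
Event 5: LOCAL 0: VV[0][0]++ -> VV[0]=[1, 0, 0, 0]
Event 6: SEND 3->0: VV[3][3]++ -> VV[3]=[0, 1, 0, 3], msg_vec=[0, 1, 0, 3]; VV[0]=max(VV[0],msg_vec) then VV[0][0]++ -> VV[0]=[2, 1, 0, 3]
Event 7: SEND 1->3: VV[1][1]++ -> VV[1]=[0, 2, 0, 0], msg_vec=[0, 2, 0, 0]; VV[3]=max(VV[3],msg_vec) then VV[3][3]++ -> VV[3]=[0, 2, 0, 4]
Event 8: LOCAL 3: VV[3][3]++ -> VV[3]=[0, 2, 0, 5]
Event 9: SEND 1->2: VV[1][1]++ -> VV[1]=[0, 3, 0, 0], msg_vec=[0, 3, 0, 0]; VV[2]=max(VV[2],msg_vec) then VV[2][2]++ -> VV[2]=[0, 3, 3, 0]
Final vectors: VV[0]=[2, 1, 0, 3]; VV[1]=[0, 3, 0, 0]; VV[2]=[0, 3, 3, 0]; VV[3]=[0, 2, 0, 5]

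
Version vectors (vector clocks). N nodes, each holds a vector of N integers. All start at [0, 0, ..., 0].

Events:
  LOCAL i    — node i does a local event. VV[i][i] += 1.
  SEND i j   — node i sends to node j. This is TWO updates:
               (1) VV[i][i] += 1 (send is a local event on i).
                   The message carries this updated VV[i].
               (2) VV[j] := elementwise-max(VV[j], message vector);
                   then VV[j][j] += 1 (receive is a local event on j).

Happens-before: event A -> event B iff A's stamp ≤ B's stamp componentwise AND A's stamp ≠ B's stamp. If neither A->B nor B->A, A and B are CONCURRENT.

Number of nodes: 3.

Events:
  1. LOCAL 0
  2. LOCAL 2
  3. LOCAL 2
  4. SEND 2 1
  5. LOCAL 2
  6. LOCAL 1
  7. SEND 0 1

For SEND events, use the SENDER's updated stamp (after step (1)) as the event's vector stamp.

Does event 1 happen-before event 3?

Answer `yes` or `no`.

Initial: VV[0]=[0, 0, 0]
Initial: VV[1]=[0, 0, 0]
Initial: VV[2]=[0, 0, 0]
Event 1: LOCAL 0: VV[0][0]++ -> VV[0]=[1, 0, 0]
Event 2: LOCAL 2: VV[2][2]++ -> VV[2]=[0, 0, 1]
Event 3: LOCAL 2: VV[2][2]++ -> VV[2]=[0, 0, 2]
Event 4: SEND 2->1: VV[2][2]++ -> VV[2]=[0, 0, 3], msg_vec=[0, 0, 3]; VV[1]=max(VV[1],msg_vec) then VV[1][1]++ -> VV[1]=[0, 1, 3]
Event 5: LOCAL 2: VV[2][2]++ -> VV[2]=[0, 0, 4]
Event 6: LOCAL 1: VV[1][1]++ -> VV[1]=[0, 2, 3]
Event 7: SEND 0->1: VV[0][0]++ -> VV[0]=[2, 0, 0], msg_vec=[2, 0, 0]; VV[1]=max(VV[1],msg_vec) then VV[1][1]++ -> VV[1]=[2, 3, 3]
Event 1 stamp: [1, 0, 0]
Event 3 stamp: [0, 0, 2]
[1, 0, 0] <= [0, 0, 2]? False. Equal? False. Happens-before: False

Answer: no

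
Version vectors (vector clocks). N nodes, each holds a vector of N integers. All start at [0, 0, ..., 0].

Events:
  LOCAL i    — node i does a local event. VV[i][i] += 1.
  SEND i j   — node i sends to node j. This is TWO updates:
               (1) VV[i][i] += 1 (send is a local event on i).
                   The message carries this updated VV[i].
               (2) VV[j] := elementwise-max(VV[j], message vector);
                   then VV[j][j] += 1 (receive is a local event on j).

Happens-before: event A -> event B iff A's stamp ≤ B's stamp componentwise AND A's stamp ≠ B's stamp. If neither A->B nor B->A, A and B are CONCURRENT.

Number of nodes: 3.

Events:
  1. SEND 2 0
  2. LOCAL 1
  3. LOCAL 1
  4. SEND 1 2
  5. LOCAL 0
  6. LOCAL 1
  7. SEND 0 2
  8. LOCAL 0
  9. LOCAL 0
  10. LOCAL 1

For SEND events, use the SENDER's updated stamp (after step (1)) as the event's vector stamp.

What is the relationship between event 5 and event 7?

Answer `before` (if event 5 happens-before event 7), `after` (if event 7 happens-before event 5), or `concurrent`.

Initial: VV[0]=[0, 0, 0]
Initial: VV[1]=[0, 0, 0]
Initial: VV[2]=[0, 0, 0]
Event 1: SEND 2->0: VV[2][2]++ -> VV[2]=[0, 0, 1], msg_vec=[0, 0, 1]; VV[0]=max(VV[0],msg_vec) then VV[0][0]++ -> VV[0]=[1, 0, 1]
Event 2: LOCAL 1: VV[1][1]++ -> VV[1]=[0, 1, 0]
Event 3: LOCAL 1: VV[1][1]++ -> VV[1]=[0, 2, 0]
Event 4: SEND 1->2: VV[1][1]++ -> VV[1]=[0, 3, 0], msg_vec=[0, 3, 0]; VV[2]=max(VV[2],msg_vec) then VV[2][2]++ -> VV[2]=[0, 3, 2]
Event 5: LOCAL 0: VV[0][0]++ -> VV[0]=[2, 0, 1]
Event 6: LOCAL 1: VV[1][1]++ -> VV[1]=[0, 4, 0]
Event 7: SEND 0->2: VV[0][0]++ -> VV[0]=[3, 0, 1], msg_vec=[3, 0, 1]; VV[2]=max(VV[2],msg_vec) then VV[2][2]++ -> VV[2]=[3, 3, 3]
Event 8: LOCAL 0: VV[0][0]++ -> VV[0]=[4, 0, 1]
Event 9: LOCAL 0: VV[0][0]++ -> VV[0]=[5, 0, 1]
Event 10: LOCAL 1: VV[1][1]++ -> VV[1]=[0, 5, 0]
Event 5 stamp: [2, 0, 1]
Event 7 stamp: [3, 0, 1]
[2, 0, 1] <= [3, 0, 1]? True
[3, 0, 1] <= [2, 0, 1]? False
Relation: before

Answer: before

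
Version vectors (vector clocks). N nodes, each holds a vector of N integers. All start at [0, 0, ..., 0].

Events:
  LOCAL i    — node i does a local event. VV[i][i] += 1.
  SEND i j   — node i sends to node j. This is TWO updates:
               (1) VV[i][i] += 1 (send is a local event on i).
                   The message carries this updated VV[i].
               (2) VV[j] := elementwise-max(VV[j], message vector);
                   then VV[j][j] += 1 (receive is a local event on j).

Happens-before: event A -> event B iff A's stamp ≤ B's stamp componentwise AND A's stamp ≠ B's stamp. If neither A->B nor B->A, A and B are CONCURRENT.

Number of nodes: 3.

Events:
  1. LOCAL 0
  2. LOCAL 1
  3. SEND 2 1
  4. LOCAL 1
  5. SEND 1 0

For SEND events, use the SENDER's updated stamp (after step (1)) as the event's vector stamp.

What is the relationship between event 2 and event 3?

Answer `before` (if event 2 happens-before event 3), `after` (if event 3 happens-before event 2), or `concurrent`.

Answer: concurrent

Derivation:
Initial: VV[0]=[0, 0, 0]
Initial: VV[1]=[0, 0, 0]
Initial: VV[2]=[0, 0, 0]
Event 1: LOCAL 0: VV[0][0]++ -> VV[0]=[1, 0, 0]
Event 2: LOCAL 1: VV[1][1]++ -> VV[1]=[0, 1, 0]
Event 3: SEND 2->1: VV[2][2]++ -> VV[2]=[0, 0, 1], msg_vec=[0, 0, 1]; VV[1]=max(VV[1],msg_vec) then VV[1][1]++ -> VV[1]=[0, 2, 1]
Event 4: LOCAL 1: VV[1][1]++ -> VV[1]=[0, 3, 1]
Event 5: SEND 1->0: VV[1][1]++ -> VV[1]=[0, 4, 1], msg_vec=[0, 4, 1]; VV[0]=max(VV[0],msg_vec) then VV[0][0]++ -> VV[0]=[2, 4, 1]
Event 2 stamp: [0, 1, 0]
Event 3 stamp: [0, 0, 1]
[0, 1, 0] <= [0, 0, 1]? False
[0, 0, 1] <= [0, 1, 0]? False
Relation: concurrent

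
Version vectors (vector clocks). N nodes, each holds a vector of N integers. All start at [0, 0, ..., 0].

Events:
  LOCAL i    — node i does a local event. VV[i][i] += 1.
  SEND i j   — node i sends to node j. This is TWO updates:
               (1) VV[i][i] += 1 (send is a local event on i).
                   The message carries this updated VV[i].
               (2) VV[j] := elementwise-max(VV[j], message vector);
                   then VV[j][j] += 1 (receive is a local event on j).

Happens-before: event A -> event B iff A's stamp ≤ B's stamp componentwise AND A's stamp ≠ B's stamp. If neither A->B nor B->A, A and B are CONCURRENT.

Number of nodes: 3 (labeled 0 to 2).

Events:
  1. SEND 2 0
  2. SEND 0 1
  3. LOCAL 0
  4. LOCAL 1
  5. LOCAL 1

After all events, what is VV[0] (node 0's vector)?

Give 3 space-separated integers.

Initial: VV[0]=[0, 0, 0]
Initial: VV[1]=[0, 0, 0]
Initial: VV[2]=[0, 0, 0]
Event 1: SEND 2->0: VV[2][2]++ -> VV[2]=[0, 0, 1], msg_vec=[0, 0, 1]; VV[0]=max(VV[0],msg_vec) then VV[0][0]++ -> VV[0]=[1, 0, 1]
Event 2: SEND 0->1: VV[0][0]++ -> VV[0]=[2, 0, 1], msg_vec=[2, 0, 1]; VV[1]=max(VV[1],msg_vec) then VV[1][1]++ -> VV[1]=[2, 1, 1]
Event 3: LOCAL 0: VV[0][0]++ -> VV[0]=[3, 0, 1]
Event 4: LOCAL 1: VV[1][1]++ -> VV[1]=[2, 2, 1]
Event 5: LOCAL 1: VV[1][1]++ -> VV[1]=[2, 3, 1]
Final vectors: VV[0]=[3, 0, 1]; VV[1]=[2, 3, 1]; VV[2]=[0, 0, 1]

Answer: 3 0 1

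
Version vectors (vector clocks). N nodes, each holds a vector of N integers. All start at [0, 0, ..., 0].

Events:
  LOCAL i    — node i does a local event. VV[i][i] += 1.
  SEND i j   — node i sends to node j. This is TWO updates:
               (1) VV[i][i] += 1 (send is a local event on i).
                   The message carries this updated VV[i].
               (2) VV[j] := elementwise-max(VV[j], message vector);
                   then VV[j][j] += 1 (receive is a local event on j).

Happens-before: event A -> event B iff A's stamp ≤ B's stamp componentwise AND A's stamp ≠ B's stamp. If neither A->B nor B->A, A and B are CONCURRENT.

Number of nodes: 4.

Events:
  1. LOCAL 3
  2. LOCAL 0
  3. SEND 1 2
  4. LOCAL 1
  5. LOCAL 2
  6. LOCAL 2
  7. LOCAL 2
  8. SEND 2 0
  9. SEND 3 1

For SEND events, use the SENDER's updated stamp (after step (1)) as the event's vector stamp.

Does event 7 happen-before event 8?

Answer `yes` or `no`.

Answer: yes

Derivation:
Initial: VV[0]=[0, 0, 0, 0]
Initial: VV[1]=[0, 0, 0, 0]
Initial: VV[2]=[0, 0, 0, 0]
Initial: VV[3]=[0, 0, 0, 0]
Event 1: LOCAL 3: VV[3][3]++ -> VV[3]=[0, 0, 0, 1]
Event 2: LOCAL 0: VV[0][0]++ -> VV[0]=[1, 0, 0, 0]
Event 3: SEND 1->2: VV[1][1]++ -> VV[1]=[0, 1, 0, 0], msg_vec=[0, 1, 0, 0]; VV[2]=max(VV[2],msg_vec) then VV[2][2]++ -> VV[2]=[0, 1, 1, 0]
Event 4: LOCAL 1: VV[1][1]++ -> VV[1]=[0, 2, 0, 0]
Event 5: LOCAL 2: VV[2][2]++ -> VV[2]=[0, 1, 2, 0]
Event 6: LOCAL 2: VV[2][2]++ -> VV[2]=[0, 1, 3, 0]
Event 7: LOCAL 2: VV[2][2]++ -> VV[2]=[0, 1, 4, 0]
Event 8: SEND 2->0: VV[2][2]++ -> VV[2]=[0, 1, 5, 0], msg_vec=[0, 1, 5, 0]; VV[0]=max(VV[0],msg_vec) then VV[0][0]++ -> VV[0]=[2, 1, 5, 0]
Event 9: SEND 3->1: VV[3][3]++ -> VV[3]=[0, 0, 0, 2], msg_vec=[0, 0, 0, 2]; VV[1]=max(VV[1],msg_vec) then VV[1][1]++ -> VV[1]=[0, 3, 0, 2]
Event 7 stamp: [0, 1, 4, 0]
Event 8 stamp: [0, 1, 5, 0]
[0, 1, 4, 0] <= [0, 1, 5, 0]? True. Equal? False. Happens-before: True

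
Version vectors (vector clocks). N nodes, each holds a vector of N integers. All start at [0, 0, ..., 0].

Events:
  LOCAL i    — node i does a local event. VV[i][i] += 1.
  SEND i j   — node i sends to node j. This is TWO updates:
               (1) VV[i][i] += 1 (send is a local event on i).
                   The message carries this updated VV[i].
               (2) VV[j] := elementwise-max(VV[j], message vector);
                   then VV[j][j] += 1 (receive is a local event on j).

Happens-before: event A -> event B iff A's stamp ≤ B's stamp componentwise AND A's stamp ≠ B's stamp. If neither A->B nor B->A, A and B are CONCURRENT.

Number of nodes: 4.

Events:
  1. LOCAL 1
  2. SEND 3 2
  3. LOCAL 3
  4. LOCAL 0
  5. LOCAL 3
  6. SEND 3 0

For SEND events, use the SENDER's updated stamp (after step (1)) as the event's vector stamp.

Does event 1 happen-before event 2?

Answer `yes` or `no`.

Answer: no

Derivation:
Initial: VV[0]=[0, 0, 0, 0]
Initial: VV[1]=[0, 0, 0, 0]
Initial: VV[2]=[0, 0, 0, 0]
Initial: VV[3]=[0, 0, 0, 0]
Event 1: LOCAL 1: VV[1][1]++ -> VV[1]=[0, 1, 0, 0]
Event 2: SEND 3->2: VV[3][3]++ -> VV[3]=[0, 0, 0, 1], msg_vec=[0, 0, 0, 1]; VV[2]=max(VV[2],msg_vec) then VV[2][2]++ -> VV[2]=[0, 0, 1, 1]
Event 3: LOCAL 3: VV[3][3]++ -> VV[3]=[0, 0, 0, 2]
Event 4: LOCAL 0: VV[0][0]++ -> VV[0]=[1, 0, 0, 0]
Event 5: LOCAL 3: VV[3][3]++ -> VV[3]=[0, 0, 0, 3]
Event 6: SEND 3->0: VV[3][3]++ -> VV[3]=[0, 0, 0, 4], msg_vec=[0, 0, 0, 4]; VV[0]=max(VV[0],msg_vec) then VV[0][0]++ -> VV[0]=[2, 0, 0, 4]
Event 1 stamp: [0, 1, 0, 0]
Event 2 stamp: [0, 0, 0, 1]
[0, 1, 0, 0] <= [0, 0, 0, 1]? False. Equal? False. Happens-before: False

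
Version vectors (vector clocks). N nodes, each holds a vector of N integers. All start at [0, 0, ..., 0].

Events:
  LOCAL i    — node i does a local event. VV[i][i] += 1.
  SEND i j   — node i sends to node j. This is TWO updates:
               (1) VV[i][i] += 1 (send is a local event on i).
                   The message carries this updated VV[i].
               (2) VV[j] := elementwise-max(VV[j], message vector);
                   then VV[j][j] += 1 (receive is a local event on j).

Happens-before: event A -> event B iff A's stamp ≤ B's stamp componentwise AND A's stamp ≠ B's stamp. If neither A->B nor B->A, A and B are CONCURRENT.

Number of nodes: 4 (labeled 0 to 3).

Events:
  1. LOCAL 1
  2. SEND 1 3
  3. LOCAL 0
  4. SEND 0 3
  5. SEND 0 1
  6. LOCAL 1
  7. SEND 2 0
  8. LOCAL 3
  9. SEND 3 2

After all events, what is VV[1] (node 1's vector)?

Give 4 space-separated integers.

Answer: 3 4 0 0

Derivation:
Initial: VV[0]=[0, 0, 0, 0]
Initial: VV[1]=[0, 0, 0, 0]
Initial: VV[2]=[0, 0, 0, 0]
Initial: VV[3]=[0, 0, 0, 0]
Event 1: LOCAL 1: VV[1][1]++ -> VV[1]=[0, 1, 0, 0]
Event 2: SEND 1->3: VV[1][1]++ -> VV[1]=[0, 2, 0, 0], msg_vec=[0, 2, 0, 0]; VV[3]=max(VV[3],msg_vec) then VV[3][3]++ -> VV[3]=[0, 2, 0, 1]
Event 3: LOCAL 0: VV[0][0]++ -> VV[0]=[1, 0, 0, 0]
Event 4: SEND 0->3: VV[0][0]++ -> VV[0]=[2, 0, 0, 0], msg_vec=[2, 0, 0, 0]; VV[3]=max(VV[3],msg_vec) then VV[3][3]++ -> VV[3]=[2, 2, 0, 2]
Event 5: SEND 0->1: VV[0][0]++ -> VV[0]=[3, 0, 0, 0], msg_vec=[3, 0, 0, 0]; VV[1]=max(VV[1],msg_vec) then VV[1][1]++ -> VV[1]=[3, 3, 0, 0]
Event 6: LOCAL 1: VV[1][1]++ -> VV[1]=[3, 4, 0, 0]
Event 7: SEND 2->0: VV[2][2]++ -> VV[2]=[0, 0, 1, 0], msg_vec=[0, 0, 1, 0]; VV[0]=max(VV[0],msg_vec) then VV[0][0]++ -> VV[0]=[4, 0, 1, 0]
Event 8: LOCAL 3: VV[3][3]++ -> VV[3]=[2, 2, 0, 3]
Event 9: SEND 3->2: VV[3][3]++ -> VV[3]=[2, 2, 0, 4], msg_vec=[2, 2, 0, 4]; VV[2]=max(VV[2],msg_vec) then VV[2][2]++ -> VV[2]=[2, 2, 2, 4]
Final vectors: VV[0]=[4, 0, 1, 0]; VV[1]=[3, 4, 0, 0]; VV[2]=[2, 2, 2, 4]; VV[3]=[2, 2, 0, 4]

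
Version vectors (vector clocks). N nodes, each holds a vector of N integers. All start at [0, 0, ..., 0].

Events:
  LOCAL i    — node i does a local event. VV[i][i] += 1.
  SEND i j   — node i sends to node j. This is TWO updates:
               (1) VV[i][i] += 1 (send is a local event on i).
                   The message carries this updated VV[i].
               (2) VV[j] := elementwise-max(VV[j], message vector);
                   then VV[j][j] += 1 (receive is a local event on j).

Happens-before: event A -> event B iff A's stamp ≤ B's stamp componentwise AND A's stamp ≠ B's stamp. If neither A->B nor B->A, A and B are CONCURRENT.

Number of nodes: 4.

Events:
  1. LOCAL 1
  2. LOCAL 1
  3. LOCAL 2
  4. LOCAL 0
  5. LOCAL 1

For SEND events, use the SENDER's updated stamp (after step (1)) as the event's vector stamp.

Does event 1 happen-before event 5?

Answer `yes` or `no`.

Answer: yes

Derivation:
Initial: VV[0]=[0, 0, 0, 0]
Initial: VV[1]=[0, 0, 0, 0]
Initial: VV[2]=[0, 0, 0, 0]
Initial: VV[3]=[0, 0, 0, 0]
Event 1: LOCAL 1: VV[1][1]++ -> VV[1]=[0, 1, 0, 0]
Event 2: LOCAL 1: VV[1][1]++ -> VV[1]=[0, 2, 0, 0]
Event 3: LOCAL 2: VV[2][2]++ -> VV[2]=[0, 0, 1, 0]
Event 4: LOCAL 0: VV[0][0]++ -> VV[0]=[1, 0, 0, 0]
Event 5: LOCAL 1: VV[1][1]++ -> VV[1]=[0, 3, 0, 0]
Event 1 stamp: [0, 1, 0, 0]
Event 5 stamp: [0, 3, 0, 0]
[0, 1, 0, 0] <= [0, 3, 0, 0]? True. Equal? False. Happens-before: True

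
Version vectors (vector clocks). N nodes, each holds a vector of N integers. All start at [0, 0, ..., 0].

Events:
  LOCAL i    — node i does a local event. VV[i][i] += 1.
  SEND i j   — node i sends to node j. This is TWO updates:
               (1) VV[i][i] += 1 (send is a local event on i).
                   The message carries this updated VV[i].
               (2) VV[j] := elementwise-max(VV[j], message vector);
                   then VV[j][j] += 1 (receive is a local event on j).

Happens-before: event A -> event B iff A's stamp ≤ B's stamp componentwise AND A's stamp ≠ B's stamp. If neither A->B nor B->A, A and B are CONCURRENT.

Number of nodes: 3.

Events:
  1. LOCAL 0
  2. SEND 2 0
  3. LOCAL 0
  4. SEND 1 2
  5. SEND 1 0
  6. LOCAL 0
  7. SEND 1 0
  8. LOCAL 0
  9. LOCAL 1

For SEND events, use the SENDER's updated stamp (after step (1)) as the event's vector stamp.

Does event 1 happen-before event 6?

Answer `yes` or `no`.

Answer: yes

Derivation:
Initial: VV[0]=[0, 0, 0]
Initial: VV[1]=[0, 0, 0]
Initial: VV[2]=[0, 0, 0]
Event 1: LOCAL 0: VV[0][0]++ -> VV[0]=[1, 0, 0]
Event 2: SEND 2->0: VV[2][2]++ -> VV[2]=[0, 0, 1], msg_vec=[0, 0, 1]; VV[0]=max(VV[0],msg_vec) then VV[0][0]++ -> VV[0]=[2, 0, 1]
Event 3: LOCAL 0: VV[0][0]++ -> VV[0]=[3, 0, 1]
Event 4: SEND 1->2: VV[1][1]++ -> VV[1]=[0, 1, 0], msg_vec=[0, 1, 0]; VV[2]=max(VV[2],msg_vec) then VV[2][2]++ -> VV[2]=[0, 1, 2]
Event 5: SEND 1->0: VV[1][1]++ -> VV[1]=[0, 2, 0], msg_vec=[0, 2, 0]; VV[0]=max(VV[0],msg_vec) then VV[0][0]++ -> VV[0]=[4, 2, 1]
Event 6: LOCAL 0: VV[0][0]++ -> VV[0]=[5, 2, 1]
Event 7: SEND 1->0: VV[1][1]++ -> VV[1]=[0, 3, 0], msg_vec=[0, 3, 0]; VV[0]=max(VV[0],msg_vec) then VV[0][0]++ -> VV[0]=[6, 3, 1]
Event 8: LOCAL 0: VV[0][0]++ -> VV[0]=[7, 3, 1]
Event 9: LOCAL 1: VV[1][1]++ -> VV[1]=[0, 4, 0]
Event 1 stamp: [1, 0, 0]
Event 6 stamp: [5, 2, 1]
[1, 0, 0] <= [5, 2, 1]? True. Equal? False. Happens-before: True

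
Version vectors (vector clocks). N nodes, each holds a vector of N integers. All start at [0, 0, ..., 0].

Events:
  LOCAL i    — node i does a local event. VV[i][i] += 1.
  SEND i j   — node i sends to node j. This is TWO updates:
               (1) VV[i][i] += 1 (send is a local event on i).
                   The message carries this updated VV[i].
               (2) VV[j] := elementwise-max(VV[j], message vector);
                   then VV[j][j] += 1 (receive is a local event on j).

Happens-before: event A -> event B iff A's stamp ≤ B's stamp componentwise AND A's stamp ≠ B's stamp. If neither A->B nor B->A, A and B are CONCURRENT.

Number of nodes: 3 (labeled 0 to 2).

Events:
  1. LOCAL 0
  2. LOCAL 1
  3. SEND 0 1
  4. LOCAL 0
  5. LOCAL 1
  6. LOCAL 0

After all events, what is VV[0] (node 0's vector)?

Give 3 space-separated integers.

Answer: 4 0 0

Derivation:
Initial: VV[0]=[0, 0, 0]
Initial: VV[1]=[0, 0, 0]
Initial: VV[2]=[0, 0, 0]
Event 1: LOCAL 0: VV[0][0]++ -> VV[0]=[1, 0, 0]
Event 2: LOCAL 1: VV[1][1]++ -> VV[1]=[0, 1, 0]
Event 3: SEND 0->1: VV[0][0]++ -> VV[0]=[2, 0, 0], msg_vec=[2, 0, 0]; VV[1]=max(VV[1],msg_vec) then VV[1][1]++ -> VV[1]=[2, 2, 0]
Event 4: LOCAL 0: VV[0][0]++ -> VV[0]=[3, 0, 0]
Event 5: LOCAL 1: VV[1][1]++ -> VV[1]=[2, 3, 0]
Event 6: LOCAL 0: VV[0][0]++ -> VV[0]=[4, 0, 0]
Final vectors: VV[0]=[4, 0, 0]; VV[1]=[2, 3, 0]; VV[2]=[0, 0, 0]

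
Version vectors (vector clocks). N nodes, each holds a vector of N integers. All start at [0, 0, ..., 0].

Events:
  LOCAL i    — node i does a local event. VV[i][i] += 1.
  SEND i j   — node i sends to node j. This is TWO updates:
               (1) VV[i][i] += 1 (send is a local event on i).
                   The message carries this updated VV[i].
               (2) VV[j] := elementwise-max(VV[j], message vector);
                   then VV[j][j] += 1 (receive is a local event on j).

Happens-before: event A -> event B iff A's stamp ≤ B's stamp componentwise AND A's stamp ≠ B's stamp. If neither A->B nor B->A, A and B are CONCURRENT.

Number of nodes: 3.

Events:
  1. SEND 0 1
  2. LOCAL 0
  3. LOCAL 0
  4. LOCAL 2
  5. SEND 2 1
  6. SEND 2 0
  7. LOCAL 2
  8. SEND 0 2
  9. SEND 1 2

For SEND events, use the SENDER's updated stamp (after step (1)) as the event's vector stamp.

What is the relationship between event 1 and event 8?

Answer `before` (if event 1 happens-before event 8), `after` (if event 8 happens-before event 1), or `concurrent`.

Initial: VV[0]=[0, 0, 0]
Initial: VV[1]=[0, 0, 0]
Initial: VV[2]=[0, 0, 0]
Event 1: SEND 0->1: VV[0][0]++ -> VV[0]=[1, 0, 0], msg_vec=[1, 0, 0]; VV[1]=max(VV[1],msg_vec) then VV[1][1]++ -> VV[1]=[1, 1, 0]
Event 2: LOCAL 0: VV[0][0]++ -> VV[0]=[2, 0, 0]
Event 3: LOCAL 0: VV[0][0]++ -> VV[0]=[3, 0, 0]
Event 4: LOCAL 2: VV[2][2]++ -> VV[2]=[0, 0, 1]
Event 5: SEND 2->1: VV[2][2]++ -> VV[2]=[0, 0, 2], msg_vec=[0, 0, 2]; VV[1]=max(VV[1],msg_vec) then VV[1][1]++ -> VV[1]=[1, 2, 2]
Event 6: SEND 2->0: VV[2][2]++ -> VV[2]=[0, 0, 3], msg_vec=[0, 0, 3]; VV[0]=max(VV[0],msg_vec) then VV[0][0]++ -> VV[0]=[4, 0, 3]
Event 7: LOCAL 2: VV[2][2]++ -> VV[2]=[0, 0, 4]
Event 8: SEND 0->2: VV[0][0]++ -> VV[0]=[5, 0, 3], msg_vec=[5, 0, 3]; VV[2]=max(VV[2],msg_vec) then VV[2][2]++ -> VV[2]=[5, 0, 5]
Event 9: SEND 1->2: VV[1][1]++ -> VV[1]=[1, 3, 2], msg_vec=[1, 3, 2]; VV[2]=max(VV[2],msg_vec) then VV[2][2]++ -> VV[2]=[5, 3, 6]
Event 1 stamp: [1, 0, 0]
Event 8 stamp: [5, 0, 3]
[1, 0, 0] <= [5, 0, 3]? True
[5, 0, 3] <= [1, 0, 0]? False
Relation: before

Answer: before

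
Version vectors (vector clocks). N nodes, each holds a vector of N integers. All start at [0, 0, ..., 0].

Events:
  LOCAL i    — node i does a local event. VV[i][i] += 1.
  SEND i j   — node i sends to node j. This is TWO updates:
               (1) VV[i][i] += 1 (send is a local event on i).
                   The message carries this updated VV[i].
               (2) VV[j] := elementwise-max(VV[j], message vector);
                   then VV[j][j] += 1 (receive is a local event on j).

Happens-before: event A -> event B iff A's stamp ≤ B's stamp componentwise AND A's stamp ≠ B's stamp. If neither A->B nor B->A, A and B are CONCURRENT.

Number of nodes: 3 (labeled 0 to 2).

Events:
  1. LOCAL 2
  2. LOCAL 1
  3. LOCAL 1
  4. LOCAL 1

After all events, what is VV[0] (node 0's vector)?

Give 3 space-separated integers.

Initial: VV[0]=[0, 0, 0]
Initial: VV[1]=[0, 0, 0]
Initial: VV[2]=[0, 0, 0]
Event 1: LOCAL 2: VV[2][2]++ -> VV[2]=[0, 0, 1]
Event 2: LOCAL 1: VV[1][1]++ -> VV[1]=[0, 1, 0]
Event 3: LOCAL 1: VV[1][1]++ -> VV[1]=[0, 2, 0]
Event 4: LOCAL 1: VV[1][1]++ -> VV[1]=[0, 3, 0]
Final vectors: VV[0]=[0, 0, 0]; VV[1]=[0, 3, 0]; VV[2]=[0, 0, 1]

Answer: 0 0 0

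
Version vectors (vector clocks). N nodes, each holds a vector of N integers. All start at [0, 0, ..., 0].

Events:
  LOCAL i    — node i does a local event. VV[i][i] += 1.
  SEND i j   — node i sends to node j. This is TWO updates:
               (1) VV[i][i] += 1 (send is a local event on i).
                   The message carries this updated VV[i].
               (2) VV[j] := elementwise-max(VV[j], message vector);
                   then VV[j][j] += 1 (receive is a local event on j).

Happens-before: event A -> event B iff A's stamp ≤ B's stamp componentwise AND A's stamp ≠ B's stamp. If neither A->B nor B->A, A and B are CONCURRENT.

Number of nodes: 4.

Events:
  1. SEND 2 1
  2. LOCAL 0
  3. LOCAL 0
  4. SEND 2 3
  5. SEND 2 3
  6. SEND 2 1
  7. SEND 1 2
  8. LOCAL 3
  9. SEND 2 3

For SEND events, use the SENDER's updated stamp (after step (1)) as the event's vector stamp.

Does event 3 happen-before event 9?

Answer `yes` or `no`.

Initial: VV[0]=[0, 0, 0, 0]
Initial: VV[1]=[0, 0, 0, 0]
Initial: VV[2]=[0, 0, 0, 0]
Initial: VV[3]=[0, 0, 0, 0]
Event 1: SEND 2->1: VV[2][2]++ -> VV[2]=[0, 0, 1, 0], msg_vec=[0, 0, 1, 0]; VV[1]=max(VV[1],msg_vec) then VV[1][1]++ -> VV[1]=[0, 1, 1, 0]
Event 2: LOCAL 0: VV[0][0]++ -> VV[0]=[1, 0, 0, 0]
Event 3: LOCAL 0: VV[0][0]++ -> VV[0]=[2, 0, 0, 0]
Event 4: SEND 2->3: VV[2][2]++ -> VV[2]=[0, 0, 2, 0], msg_vec=[0, 0, 2, 0]; VV[3]=max(VV[3],msg_vec) then VV[3][3]++ -> VV[3]=[0, 0, 2, 1]
Event 5: SEND 2->3: VV[2][2]++ -> VV[2]=[0, 0, 3, 0], msg_vec=[0, 0, 3, 0]; VV[3]=max(VV[3],msg_vec) then VV[3][3]++ -> VV[3]=[0, 0, 3, 2]
Event 6: SEND 2->1: VV[2][2]++ -> VV[2]=[0, 0, 4, 0], msg_vec=[0, 0, 4, 0]; VV[1]=max(VV[1],msg_vec) then VV[1][1]++ -> VV[1]=[0, 2, 4, 0]
Event 7: SEND 1->2: VV[1][1]++ -> VV[1]=[0, 3, 4, 0], msg_vec=[0, 3, 4, 0]; VV[2]=max(VV[2],msg_vec) then VV[2][2]++ -> VV[2]=[0, 3, 5, 0]
Event 8: LOCAL 3: VV[3][3]++ -> VV[3]=[0, 0, 3, 3]
Event 9: SEND 2->3: VV[2][2]++ -> VV[2]=[0, 3, 6, 0], msg_vec=[0, 3, 6, 0]; VV[3]=max(VV[3],msg_vec) then VV[3][3]++ -> VV[3]=[0, 3, 6, 4]
Event 3 stamp: [2, 0, 0, 0]
Event 9 stamp: [0, 3, 6, 0]
[2, 0, 0, 0] <= [0, 3, 6, 0]? False. Equal? False. Happens-before: False

Answer: no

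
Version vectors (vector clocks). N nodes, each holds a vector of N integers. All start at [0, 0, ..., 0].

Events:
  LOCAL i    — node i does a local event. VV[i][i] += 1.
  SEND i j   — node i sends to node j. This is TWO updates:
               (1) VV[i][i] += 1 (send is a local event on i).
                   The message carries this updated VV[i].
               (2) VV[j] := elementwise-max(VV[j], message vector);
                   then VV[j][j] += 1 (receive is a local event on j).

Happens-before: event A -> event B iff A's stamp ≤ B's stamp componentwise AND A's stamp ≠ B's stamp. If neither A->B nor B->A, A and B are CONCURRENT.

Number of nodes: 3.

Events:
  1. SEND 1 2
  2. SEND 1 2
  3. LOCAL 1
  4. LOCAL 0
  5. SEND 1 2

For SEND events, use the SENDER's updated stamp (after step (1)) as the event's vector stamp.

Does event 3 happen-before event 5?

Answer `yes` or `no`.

Initial: VV[0]=[0, 0, 0]
Initial: VV[1]=[0, 0, 0]
Initial: VV[2]=[0, 0, 0]
Event 1: SEND 1->2: VV[1][1]++ -> VV[1]=[0, 1, 0], msg_vec=[0, 1, 0]; VV[2]=max(VV[2],msg_vec) then VV[2][2]++ -> VV[2]=[0, 1, 1]
Event 2: SEND 1->2: VV[1][1]++ -> VV[1]=[0, 2, 0], msg_vec=[0, 2, 0]; VV[2]=max(VV[2],msg_vec) then VV[2][2]++ -> VV[2]=[0, 2, 2]
Event 3: LOCAL 1: VV[1][1]++ -> VV[1]=[0, 3, 0]
Event 4: LOCAL 0: VV[0][0]++ -> VV[0]=[1, 0, 0]
Event 5: SEND 1->2: VV[1][1]++ -> VV[1]=[0, 4, 0], msg_vec=[0, 4, 0]; VV[2]=max(VV[2],msg_vec) then VV[2][2]++ -> VV[2]=[0, 4, 3]
Event 3 stamp: [0, 3, 0]
Event 5 stamp: [0, 4, 0]
[0, 3, 0] <= [0, 4, 0]? True. Equal? False. Happens-before: True

Answer: yes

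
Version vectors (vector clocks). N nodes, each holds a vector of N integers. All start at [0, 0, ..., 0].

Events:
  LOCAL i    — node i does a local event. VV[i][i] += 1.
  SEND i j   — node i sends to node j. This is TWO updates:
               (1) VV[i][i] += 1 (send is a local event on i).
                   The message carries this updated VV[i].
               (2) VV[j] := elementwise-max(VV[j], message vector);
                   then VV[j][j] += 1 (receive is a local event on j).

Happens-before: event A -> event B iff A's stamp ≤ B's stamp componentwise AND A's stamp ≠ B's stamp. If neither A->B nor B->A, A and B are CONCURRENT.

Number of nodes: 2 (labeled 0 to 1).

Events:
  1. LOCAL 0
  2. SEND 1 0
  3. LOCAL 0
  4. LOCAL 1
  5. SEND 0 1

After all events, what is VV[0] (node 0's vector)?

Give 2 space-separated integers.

Answer: 4 1

Derivation:
Initial: VV[0]=[0, 0]
Initial: VV[1]=[0, 0]
Event 1: LOCAL 0: VV[0][0]++ -> VV[0]=[1, 0]
Event 2: SEND 1->0: VV[1][1]++ -> VV[1]=[0, 1], msg_vec=[0, 1]; VV[0]=max(VV[0],msg_vec) then VV[0][0]++ -> VV[0]=[2, 1]
Event 3: LOCAL 0: VV[0][0]++ -> VV[0]=[3, 1]
Event 4: LOCAL 1: VV[1][1]++ -> VV[1]=[0, 2]
Event 5: SEND 0->1: VV[0][0]++ -> VV[0]=[4, 1], msg_vec=[4, 1]; VV[1]=max(VV[1],msg_vec) then VV[1][1]++ -> VV[1]=[4, 3]
Final vectors: VV[0]=[4, 1]; VV[1]=[4, 3]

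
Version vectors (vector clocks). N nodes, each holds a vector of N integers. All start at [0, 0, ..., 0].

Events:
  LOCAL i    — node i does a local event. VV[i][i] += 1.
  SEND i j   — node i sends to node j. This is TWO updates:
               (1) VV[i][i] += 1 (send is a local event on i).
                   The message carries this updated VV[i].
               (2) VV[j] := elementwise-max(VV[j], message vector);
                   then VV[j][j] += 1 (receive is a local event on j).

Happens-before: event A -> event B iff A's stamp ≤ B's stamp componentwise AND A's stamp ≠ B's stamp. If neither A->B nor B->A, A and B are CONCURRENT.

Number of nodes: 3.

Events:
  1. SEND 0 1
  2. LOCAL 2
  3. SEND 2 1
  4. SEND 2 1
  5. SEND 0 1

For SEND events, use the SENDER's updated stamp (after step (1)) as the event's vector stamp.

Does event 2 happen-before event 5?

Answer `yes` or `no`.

Answer: no

Derivation:
Initial: VV[0]=[0, 0, 0]
Initial: VV[1]=[0, 0, 0]
Initial: VV[2]=[0, 0, 0]
Event 1: SEND 0->1: VV[0][0]++ -> VV[0]=[1, 0, 0], msg_vec=[1, 0, 0]; VV[1]=max(VV[1],msg_vec) then VV[1][1]++ -> VV[1]=[1, 1, 0]
Event 2: LOCAL 2: VV[2][2]++ -> VV[2]=[0, 0, 1]
Event 3: SEND 2->1: VV[2][2]++ -> VV[2]=[0, 0, 2], msg_vec=[0, 0, 2]; VV[1]=max(VV[1],msg_vec) then VV[1][1]++ -> VV[1]=[1, 2, 2]
Event 4: SEND 2->1: VV[2][2]++ -> VV[2]=[0, 0, 3], msg_vec=[0, 0, 3]; VV[1]=max(VV[1],msg_vec) then VV[1][1]++ -> VV[1]=[1, 3, 3]
Event 5: SEND 0->1: VV[0][0]++ -> VV[0]=[2, 0, 0], msg_vec=[2, 0, 0]; VV[1]=max(VV[1],msg_vec) then VV[1][1]++ -> VV[1]=[2, 4, 3]
Event 2 stamp: [0, 0, 1]
Event 5 stamp: [2, 0, 0]
[0, 0, 1] <= [2, 0, 0]? False. Equal? False. Happens-before: False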